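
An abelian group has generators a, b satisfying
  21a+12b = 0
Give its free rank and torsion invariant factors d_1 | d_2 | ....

rank_ℚ(R)=1; free=2−1=1
SNF(R) diag = [3] → torsion [3]

Answer: M ≅ ℤ^1 ⊕ ℤ/3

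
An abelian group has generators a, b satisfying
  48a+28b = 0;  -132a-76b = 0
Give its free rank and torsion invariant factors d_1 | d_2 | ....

Answer: M ≅ ℤ/4 ⊕ ℤ/12

Derivation:
rank_ℚ(R)=2; free=2−2=0
SNF(R) diag = [4, 12] → torsion [4, 12]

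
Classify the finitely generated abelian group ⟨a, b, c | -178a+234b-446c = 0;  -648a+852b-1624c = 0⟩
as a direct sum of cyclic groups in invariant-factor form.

rank_ℚ(R)=2; free=3−2=1
SNF(R) diag = [2, 4] → torsion [2, 4]

Answer: M ≅ ℤ^1 ⊕ ℤ/2 ⊕ ℤ/4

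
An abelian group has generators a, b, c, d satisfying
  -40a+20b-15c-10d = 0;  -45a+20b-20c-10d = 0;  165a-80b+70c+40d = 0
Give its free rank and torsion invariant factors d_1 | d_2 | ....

Answer: M ≅ ℤ^1 ⊕ ℤ/5 ⊕ ℤ/5 ⊕ ℤ/10

Derivation:
rank_ℚ(R)=3; free=4−3=1
SNF(R) diag = [5, 5, 10] → torsion [5, 5, 10]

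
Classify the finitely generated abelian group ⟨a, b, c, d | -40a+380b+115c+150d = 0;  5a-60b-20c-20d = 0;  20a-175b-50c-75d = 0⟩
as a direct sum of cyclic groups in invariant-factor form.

Answer: M ≅ ℤ^1 ⊕ ℤ/5 ⊕ ℤ/5 ⊕ ℤ/15

Derivation:
rank_ℚ(R)=3; free=4−3=1
SNF(R) diag = [5, 5, 15] → torsion [5, 5, 15]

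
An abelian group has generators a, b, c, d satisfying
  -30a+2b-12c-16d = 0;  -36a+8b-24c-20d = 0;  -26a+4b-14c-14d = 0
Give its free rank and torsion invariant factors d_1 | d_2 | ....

rank_ℚ(R)=3; free=4−3=1
SNF(R) diag = [2, 2, 4] → torsion [2, 2, 4]

Answer: M ≅ ℤ^1 ⊕ ℤ/2 ⊕ ℤ/2 ⊕ ℤ/4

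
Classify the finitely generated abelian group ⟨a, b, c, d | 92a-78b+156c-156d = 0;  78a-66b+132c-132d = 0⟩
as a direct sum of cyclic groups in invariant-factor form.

Answer: M ≅ ℤ^2 ⊕ ℤ/2 ⊕ ℤ/6

Derivation:
rank_ℚ(R)=2; free=4−2=2
SNF(R) diag = [2, 6] → torsion [2, 6]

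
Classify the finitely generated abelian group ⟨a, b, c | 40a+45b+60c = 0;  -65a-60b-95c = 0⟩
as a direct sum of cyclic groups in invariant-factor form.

Answer: M ≅ ℤ^1 ⊕ ℤ/5 ⊕ ℤ/5

Derivation:
rank_ℚ(R)=2; free=3−2=1
SNF(R) diag = [5, 5] → torsion [5, 5]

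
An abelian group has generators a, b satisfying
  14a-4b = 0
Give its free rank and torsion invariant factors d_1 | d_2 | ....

rank_ℚ(R)=1; free=2−1=1
SNF(R) diag = [2] → torsion [2]

Answer: M ≅ ℤ^1 ⊕ ℤ/2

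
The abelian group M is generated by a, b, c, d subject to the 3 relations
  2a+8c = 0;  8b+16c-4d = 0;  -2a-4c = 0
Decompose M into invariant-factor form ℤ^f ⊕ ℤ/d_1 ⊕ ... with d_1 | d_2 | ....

rank_ℚ(R)=3; free=4−3=1
SNF(R) diag = [2, 4, 4] → torsion [2, 4, 4]

Answer: M ≅ ℤ^1 ⊕ ℤ/2 ⊕ ℤ/4 ⊕ ℤ/4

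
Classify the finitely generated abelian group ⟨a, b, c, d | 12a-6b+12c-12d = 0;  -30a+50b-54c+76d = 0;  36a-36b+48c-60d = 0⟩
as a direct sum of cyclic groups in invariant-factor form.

Answer: M ≅ ℤ^1 ⊕ ℤ/2 ⊕ ℤ/6 ⊕ ℤ/12

Derivation:
rank_ℚ(R)=3; free=4−3=1
SNF(R) diag = [2, 6, 12] → torsion [2, 6, 12]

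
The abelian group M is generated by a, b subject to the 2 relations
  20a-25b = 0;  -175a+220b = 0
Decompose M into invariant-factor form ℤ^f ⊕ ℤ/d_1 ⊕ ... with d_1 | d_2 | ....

rank_ℚ(R)=2; free=2−2=0
SNF(R) diag = [5, 5] → torsion [5, 5]

Answer: M ≅ ℤ/5 ⊕ ℤ/5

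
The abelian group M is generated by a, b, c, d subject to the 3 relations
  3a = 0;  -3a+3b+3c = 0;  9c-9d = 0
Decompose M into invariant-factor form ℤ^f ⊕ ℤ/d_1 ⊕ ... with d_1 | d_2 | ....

rank_ℚ(R)=3; free=4−3=1
SNF(R) diag = [3, 3, 9] → torsion [3, 3, 9]

Answer: M ≅ ℤ^1 ⊕ ℤ/3 ⊕ ℤ/3 ⊕ ℤ/9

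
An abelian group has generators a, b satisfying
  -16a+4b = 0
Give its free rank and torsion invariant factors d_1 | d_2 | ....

rank_ℚ(R)=1; free=2−1=1
SNF(R) diag = [4] → torsion [4]

Answer: M ≅ ℤ^1 ⊕ ℤ/4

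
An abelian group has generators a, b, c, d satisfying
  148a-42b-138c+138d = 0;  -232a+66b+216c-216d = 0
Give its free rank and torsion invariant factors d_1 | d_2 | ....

rank_ℚ(R)=2; free=4−2=2
SNF(R) diag = [2, 6] → torsion [2, 6]

Answer: M ≅ ℤ^2 ⊕ ℤ/2 ⊕ ℤ/6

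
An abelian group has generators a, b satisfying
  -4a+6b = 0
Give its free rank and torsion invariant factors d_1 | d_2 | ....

Answer: M ≅ ℤ^1 ⊕ ℤ/2

Derivation:
rank_ℚ(R)=1; free=2−1=1
SNF(R) diag = [2] → torsion [2]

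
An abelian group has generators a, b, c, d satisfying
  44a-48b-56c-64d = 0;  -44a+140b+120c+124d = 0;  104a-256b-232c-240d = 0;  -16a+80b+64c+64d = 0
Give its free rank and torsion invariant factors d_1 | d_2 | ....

Answer: M ≅ ℤ/4 ⊕ ℤ/4 ⊕ ℤ/8 ⊕ ℤ/16

Derivation:
rank_ℚ(R)=4; free=4−4=0
SNF(R) diag = [4, 4, 8, 16] → torsion [4, 4, 8, 16]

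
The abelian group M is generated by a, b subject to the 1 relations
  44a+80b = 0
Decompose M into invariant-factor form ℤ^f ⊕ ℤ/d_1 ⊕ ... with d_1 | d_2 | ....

rank_ℚ(R)=1; free=2−1=1
SNF(R) diag = [4] → torsion [4]

Answer: M ≅ ℤ^1 ⊕ ℤ/4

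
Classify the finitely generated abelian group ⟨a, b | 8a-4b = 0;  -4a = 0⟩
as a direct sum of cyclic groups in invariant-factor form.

rank_ℚ(R)=2; free=2−2=0
SNF(R) diag = [4, 4] → torsion [4, 4]

Answer: M ≅ ℤ/4 ⊕ ℤ/4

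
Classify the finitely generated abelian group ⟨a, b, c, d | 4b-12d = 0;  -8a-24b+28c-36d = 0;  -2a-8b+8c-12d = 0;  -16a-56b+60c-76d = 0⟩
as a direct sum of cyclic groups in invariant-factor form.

rank_ℚ(R)=4; free=4−4=0
SNF(R) diag = [2, 4, 4, 8] → torsion [2, 4, 4, 8]

Answer: M ≅ ℤ/2 ⊕ ℤ/4 ⊕ ℤ/4 ⊕ ℤ/8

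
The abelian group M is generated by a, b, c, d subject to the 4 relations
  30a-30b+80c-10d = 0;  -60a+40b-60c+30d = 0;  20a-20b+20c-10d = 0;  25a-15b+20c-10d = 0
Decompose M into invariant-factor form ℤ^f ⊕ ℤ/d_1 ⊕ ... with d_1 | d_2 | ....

rank_ℚ(R)=4; free=4−4=0
SNF(R) diag = [5, 10, 20, 60] → torsion [5, 10, 20, 60]

Answer: M ≅ ℤ/5 ⊕ ℤ/10 ⊕ ℤ/20 ⊕ ℤ/60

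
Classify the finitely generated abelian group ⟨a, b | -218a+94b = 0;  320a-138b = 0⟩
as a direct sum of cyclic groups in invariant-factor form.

Answer: M ≅ ℤ/2 ⊕ ℤ/2

Derivation:
rank_ℚ(R)=2; free=2−2=0
SNF(R) diag = [2, 2] → torsion [2, 2]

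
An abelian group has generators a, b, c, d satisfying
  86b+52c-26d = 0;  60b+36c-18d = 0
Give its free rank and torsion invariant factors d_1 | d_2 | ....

rank_ℚ(R)=2; free=4−2=2
SNF(R) diag = [2, 6] → torsion [2, 6]

Answer: M ≅ ℤ^2 ⊕ ℤ/2 ⊕ ℤ/6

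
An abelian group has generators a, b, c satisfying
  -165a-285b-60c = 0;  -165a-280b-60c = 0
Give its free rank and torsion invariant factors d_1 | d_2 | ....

Answer: M ≅ ℤ^1 ⊕ ℤ/5 ⊕ ℤ/15

Derivation:
rank_ℚ(R)=2; free=3−2=1
SNF(R) diag = [5, 15] → torsion [5, 15]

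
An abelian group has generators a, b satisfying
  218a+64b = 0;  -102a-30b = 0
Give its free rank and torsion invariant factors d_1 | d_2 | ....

Answer: M ≅ ℤ/2 ⊕ ℤ/6

Derivation:
rank_ℚ(R)=2; free=2−2=0
SNF(R) diag = [2, 6] → torsion [2, 6]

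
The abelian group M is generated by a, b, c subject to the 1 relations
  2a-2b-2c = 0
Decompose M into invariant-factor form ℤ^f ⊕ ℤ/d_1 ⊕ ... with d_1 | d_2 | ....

rank_ℚ(R)=1; free=3−1=2
SNF(R) diag = [2] → torsion [2]

Answer: M ≅ ℤ^2 ⊕ ℤ/2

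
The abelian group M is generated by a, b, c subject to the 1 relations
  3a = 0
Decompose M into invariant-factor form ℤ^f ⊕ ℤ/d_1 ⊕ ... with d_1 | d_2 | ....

Answer: M ≅ ℤ^2 ⊕ ℤ/3

Derivation:
rank_ℚ(R)=1; free=3−1=2
SNF(R) diag = [3] → torsion [3]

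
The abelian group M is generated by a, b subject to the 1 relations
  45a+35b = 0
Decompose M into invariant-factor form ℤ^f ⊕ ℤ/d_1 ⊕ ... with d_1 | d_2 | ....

Answer: M ≅ ℤ^1 ⊕ ℤ/5

Derivation:
rank_ℚ(R)=1; free=2−1=1
SNF(R) diag = [5] → torsion [5]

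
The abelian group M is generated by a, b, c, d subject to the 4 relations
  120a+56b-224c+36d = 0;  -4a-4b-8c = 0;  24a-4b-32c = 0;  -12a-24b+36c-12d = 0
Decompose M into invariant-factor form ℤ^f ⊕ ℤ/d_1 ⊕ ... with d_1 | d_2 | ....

rank_ℚ(R)=4; free=4−4=0
SNF(R) diag = [4, 4, 12, 12] → torsion [4, 4, 12, 12]

Answer: M ≅ ℤ/4 ⊕ ℤ/4 ⊕ ℤ/12 ⊕ ℤ/12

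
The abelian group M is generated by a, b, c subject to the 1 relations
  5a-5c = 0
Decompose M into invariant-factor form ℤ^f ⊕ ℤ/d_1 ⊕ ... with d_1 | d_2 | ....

Answer: M ≅ ℤ^2 ⊕ ℤ/5

Derivation:
rank_ℚ(R)=1; free=3−1=2
SNF(R) diag = [5] → torsion [5]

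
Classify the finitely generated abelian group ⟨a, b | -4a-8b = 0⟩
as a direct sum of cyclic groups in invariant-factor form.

Answer: M ≅ ℤ^1 ⊕ ℤ/4

Derivation:
rank_ℚ(R)=1; free=2−1=1
SNF(R) diag = [4] → torsion [4]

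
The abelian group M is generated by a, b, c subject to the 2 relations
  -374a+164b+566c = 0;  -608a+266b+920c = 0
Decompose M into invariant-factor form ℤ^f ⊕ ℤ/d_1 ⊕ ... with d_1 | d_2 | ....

Answer: M ≅ ℤ^1 ⊕ ℤ/2 ⊕ ℤ/6

Derivation:
rank_ℚ(R)=2; free=3−2=1
SNF(R) diag = [2, 6] → torsion [2, 6]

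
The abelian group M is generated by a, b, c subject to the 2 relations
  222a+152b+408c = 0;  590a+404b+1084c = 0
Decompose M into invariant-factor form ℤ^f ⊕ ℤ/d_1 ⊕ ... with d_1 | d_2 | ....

rank_ℚ(R)=2; free=3−2=1
SNF(R) diag = [2, 4] → torsion [2, 4]

Answer: M ≅ ℤ^1 ⊕ ℤ/2 ⊕ ℤ/4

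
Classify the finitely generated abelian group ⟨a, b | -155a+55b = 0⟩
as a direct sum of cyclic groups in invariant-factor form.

rank_ℚ(R)=1; free=2−1=1
SNF(R) diag = [5] → torsion [5]

Answer: M ≅ ℤ^1 ⊕ ℤ/5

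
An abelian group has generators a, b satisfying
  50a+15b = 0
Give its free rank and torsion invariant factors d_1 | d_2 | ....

Answer: M ≅ ℤ^1 ⊕ ℤ/5

Derivation:
rank_ℚ(R)=1; free=2−1=1
SNF(R) diag = [5] → torsion [5]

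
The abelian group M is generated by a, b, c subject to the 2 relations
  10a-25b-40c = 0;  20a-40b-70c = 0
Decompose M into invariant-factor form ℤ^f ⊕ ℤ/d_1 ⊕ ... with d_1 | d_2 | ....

rank_ℚ(R)=2; free=3−2=1
SNF(R) diag = [5, 10] → torsion [5, 10]

Answer: M ≅ ℤ^1 ⊕ ℤ/5 ⊕ ℤ/10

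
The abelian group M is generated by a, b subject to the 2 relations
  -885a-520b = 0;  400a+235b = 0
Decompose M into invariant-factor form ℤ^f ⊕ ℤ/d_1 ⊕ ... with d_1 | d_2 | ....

Answer: M ≅ ℤ/5 ⊕ ℤ/5

Derivation:
rank_ℚ(R)=2; free=2−2=0
SNF(R) diag = [5, 5] → torsion [5, 5]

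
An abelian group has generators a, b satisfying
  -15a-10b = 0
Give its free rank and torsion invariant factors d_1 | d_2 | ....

rank_ℚ(R)=1; free=2−1=1
SNF(R) diag = [5] → torsion [5]

Answer: M ≅ ℤ^1 ⊕ ℤ/5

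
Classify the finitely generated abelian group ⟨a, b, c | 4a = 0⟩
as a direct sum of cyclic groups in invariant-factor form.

rank_ℚ(R)=1; free=3−1=2
SNF(R) diag = [4] → torsion [4]

Answer: M ≅ ℤ^2 ⊕ ℤ/4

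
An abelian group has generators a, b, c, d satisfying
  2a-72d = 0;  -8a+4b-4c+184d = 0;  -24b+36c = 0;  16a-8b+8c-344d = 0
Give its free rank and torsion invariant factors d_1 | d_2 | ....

rank_ℚ(R)=4; free=4−4=0
SNF(R) diag = [2, 4, 12, 24] → torsion [2, 4, 12, 24]

Answer: M ≅ ℤ/2 ⊕ ℤ/4 ⊕ ℤ/12 ⊕ ℤ/24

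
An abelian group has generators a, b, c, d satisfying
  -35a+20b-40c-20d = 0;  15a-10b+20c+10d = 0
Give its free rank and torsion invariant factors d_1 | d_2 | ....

Answer: M ≅ ℤ^2 ⊕ ℤ/5 ⊕ ℤ/10

Derivation:
rank_ℚ(R)=2; free=4−2=2
SNF(R) diag = [5, 10] → torsion [5, 10]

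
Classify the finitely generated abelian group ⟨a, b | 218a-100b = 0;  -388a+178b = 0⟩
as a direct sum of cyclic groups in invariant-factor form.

rank_ℚ(R)=2; free=2−2=0
SNF(R) diag = [2, 2] → torsion [2, 2]

Answer: M ≅ ℤ/2 ⊕ ℤ/2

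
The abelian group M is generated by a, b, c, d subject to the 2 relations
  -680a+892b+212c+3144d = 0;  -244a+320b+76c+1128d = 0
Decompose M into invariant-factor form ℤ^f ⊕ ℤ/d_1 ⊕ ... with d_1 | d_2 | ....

rank_ℚ(R)=2; free=4−2=2
SNF(R) diag = [4, 12] → torsion [4, 12]

Answer: M ≅ ℤ^2 ⊕ ℤ/4 ⊕ ℤ/12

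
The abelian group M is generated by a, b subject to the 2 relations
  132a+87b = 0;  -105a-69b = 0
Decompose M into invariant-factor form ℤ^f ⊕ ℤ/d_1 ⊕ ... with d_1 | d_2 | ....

rank_ℚ(R)=2; free=2−2=0
SNF(R) diag = [3, 9] → torsion [3, 9]

Answer: M ≅ ℤ/3 ⊕ ℤ/9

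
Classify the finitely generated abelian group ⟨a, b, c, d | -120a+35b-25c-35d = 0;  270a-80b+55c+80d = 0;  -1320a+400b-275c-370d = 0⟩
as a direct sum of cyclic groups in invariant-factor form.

Answer: M ≅ ℤ^1 ⊕ ℤ/5 ⊕ ℤ/15 ⊕ ℤ/30

Derivation:
rank_ℚ(R)=3; free=4−3=1
SNF(R) diag = [5, 15, 30] → torsion [5, 15, 30]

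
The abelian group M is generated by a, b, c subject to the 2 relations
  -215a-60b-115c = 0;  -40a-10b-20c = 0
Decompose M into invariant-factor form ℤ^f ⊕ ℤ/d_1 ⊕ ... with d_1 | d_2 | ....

Answer: M ≅ ℤ^1 ⊕ ℤ/5 ⊕ ℤ/10

Derivation:
rank_ℚ(R)=2; free=3−2=1
SNF(R) diag = [5, 10] → torsion [5, 10]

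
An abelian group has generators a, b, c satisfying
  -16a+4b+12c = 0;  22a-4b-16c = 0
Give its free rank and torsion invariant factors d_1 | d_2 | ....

Answer: M ≅ ℤ^1 ⊕ ℤ/2 ⊕ ℤ/4

Derivation:
rank_ℚ(R)=2; free=3−2=1
SNF(R) diag = [2, 4] → torsion [2, 4]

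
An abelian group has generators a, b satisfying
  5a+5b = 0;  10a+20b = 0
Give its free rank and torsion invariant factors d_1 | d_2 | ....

rank_ℚ(R)=2; free=2−2=0
SNF(R) diag = [5, 10] → torsion [5, 10]

Answer: M ≅ ℤ/5 ⊕ ℤ/10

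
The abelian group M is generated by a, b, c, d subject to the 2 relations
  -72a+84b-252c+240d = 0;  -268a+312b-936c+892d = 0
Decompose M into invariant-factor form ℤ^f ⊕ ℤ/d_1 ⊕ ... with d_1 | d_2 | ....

rank_ℚ(R)=2; free=4−2=2
SNF(R) diag = [4, 12] → torsion [4, 12]

Answer: M ≅ ℤ^2 ⊕ ℤ/4 ⊕ ℤ/12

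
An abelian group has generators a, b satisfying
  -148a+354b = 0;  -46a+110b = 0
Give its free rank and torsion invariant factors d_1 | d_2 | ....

rank_ℚ(R)=2; free=2−2=0
SNF(R) diag = [2, 2] → torsion [2, 2]

Answer: M ≅ ℤ/2 ⊕ ℤ/2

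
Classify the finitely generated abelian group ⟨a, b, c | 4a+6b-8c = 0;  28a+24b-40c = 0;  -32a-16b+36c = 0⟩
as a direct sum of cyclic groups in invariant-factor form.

Answer: M ≅ ℤ/2 ⊕ ℤ/4 ⊕ ℤ/4

Derivation:
rank_ℚ(R)=3; free=3−3=0
SNF(R) diag = [2, 4, 4] → torsion [2, 4, 4]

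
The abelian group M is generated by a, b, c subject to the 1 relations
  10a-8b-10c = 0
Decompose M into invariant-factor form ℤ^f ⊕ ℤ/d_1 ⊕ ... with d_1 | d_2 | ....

rank_ℚ(R)=1; free=3−1=2
SNF(R) diag = [2] → torsion [2]

Answer: M ≅ ℤ^2 ⊕ ℤ/2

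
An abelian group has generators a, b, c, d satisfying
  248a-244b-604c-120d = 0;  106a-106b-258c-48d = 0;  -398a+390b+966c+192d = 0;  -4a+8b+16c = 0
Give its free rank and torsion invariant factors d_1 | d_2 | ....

Answer: M ≅ ℤ/2 ⊕ ℤ/4 ⊕ ℤ/8 ⊕ ℤ/24

Derivation:
rank_ℚ(R)=4; free=4−4=0
SNF(R) diag = [2, 4, 8, 24] → torsion [2, 4, 8, 24]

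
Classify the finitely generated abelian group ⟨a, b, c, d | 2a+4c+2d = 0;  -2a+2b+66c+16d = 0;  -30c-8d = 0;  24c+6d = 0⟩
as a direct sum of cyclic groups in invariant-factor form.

rank_ℚ(R)=4; free=4−4=0
SNF(R) diag = [2, 2, 2, 6] → torsion [2, 2, 2, 6]

Answer: M ≅ ℤ/2 ⊕ ℤ/2 ⊕ ℤ/2 ⊕ ℤ/6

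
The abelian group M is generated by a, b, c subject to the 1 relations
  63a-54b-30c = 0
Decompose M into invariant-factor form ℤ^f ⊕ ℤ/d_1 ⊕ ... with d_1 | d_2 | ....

rank_ℚ(R)=1; free=3−1=2
SNF(R) diag = [3] → torsion [3]

Answer: M ≅ ℤ^2 ⊕ ℤ/3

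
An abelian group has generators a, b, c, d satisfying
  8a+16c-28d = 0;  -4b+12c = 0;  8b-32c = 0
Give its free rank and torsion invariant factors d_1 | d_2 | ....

rank_ℚ(R)=3; free=4−3=1
SNF(R) diag = [4, 4, 8] → torsion [4, 4, 8]

Answer: M ≅ ℤ^1 ⊕ ℤ/4 ⊕ ℤ/4 ⊕ ℤ/8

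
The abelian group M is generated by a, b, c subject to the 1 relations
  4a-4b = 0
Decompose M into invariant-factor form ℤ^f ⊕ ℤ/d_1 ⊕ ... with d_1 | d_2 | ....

Answer: M ≅ ℤ^2 ⊕ ℤ/4

Derivation:
rank_ℚ(R)=1; free=3−1=2
SNF(R) diag = [4] → torsion [4]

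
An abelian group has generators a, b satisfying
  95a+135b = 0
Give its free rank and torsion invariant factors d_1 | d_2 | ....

rank_ℚ(R)=1; free=2−1=1
SNF(R) diag = [5] → torsion [5]

Answer: M ≅ ℤ^1 ⊕ ℤ/5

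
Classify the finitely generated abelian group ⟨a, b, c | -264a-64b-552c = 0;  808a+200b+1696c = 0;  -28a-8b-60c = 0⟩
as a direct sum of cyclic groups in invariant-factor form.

rank_ℚ(R)=3; free=3−3=0
SNF(R) diag = [4, 8, 16] → torsion [4, 8, 16]

Answer: M ≅ ℤ/4 ⊕ ℤ/8 ⊕ ℤ/16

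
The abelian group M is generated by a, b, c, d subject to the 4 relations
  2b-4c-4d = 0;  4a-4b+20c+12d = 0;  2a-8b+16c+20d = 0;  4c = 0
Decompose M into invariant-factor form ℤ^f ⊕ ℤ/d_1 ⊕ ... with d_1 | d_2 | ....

Answer: M ≅ ℤ/2 ⊕ ℤ/2 ⊕ ℤ/4 ⊕ ℤ/4

Derivation:
rank_ℚ(R)=4; free=4−4=0
SNF(R) diag = [2, 2, 4, 4] → torsion [2, 2, 4, 4]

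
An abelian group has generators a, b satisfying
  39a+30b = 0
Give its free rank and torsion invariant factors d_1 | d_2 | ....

rank_ℚ(R)=1; free=2−1=1
SNF(R) diag = [3] → torsion [3]

Answer: M ≅ ℤ^1 ⊕ ℤ/3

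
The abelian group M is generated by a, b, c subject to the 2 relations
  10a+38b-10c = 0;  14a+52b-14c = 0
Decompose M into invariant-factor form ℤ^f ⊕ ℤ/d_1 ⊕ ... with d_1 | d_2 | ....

rank_ℚ(R)=2; free=3−2=1
SNF(R) diag = [2, 6] → torsion [2, 6]

Answer: M ≅ ℤ^1 ⊕ ℤ/2 ⊕ ℤ/6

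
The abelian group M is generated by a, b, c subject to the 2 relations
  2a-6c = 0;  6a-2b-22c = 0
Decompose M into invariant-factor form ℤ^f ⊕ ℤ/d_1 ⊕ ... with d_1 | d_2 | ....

rank_ℚ(R)=2; free=3−2=1
SNF(R) diag = [2, 2] → torsion [2, 2]

Answer: M ≅ ℤ^1 ⊕ ℤ/2 ⊕ ℤ/2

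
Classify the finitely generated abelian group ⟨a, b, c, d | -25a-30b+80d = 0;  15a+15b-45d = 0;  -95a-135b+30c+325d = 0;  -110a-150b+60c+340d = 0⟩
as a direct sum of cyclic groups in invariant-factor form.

Answer: M ≅ ℤ/5 ⊕ ℤ/15 ⊕ ℤ/30 ⊕ ℤ/30

Derivation:
rank_ℚ(R)=4; free=4−4=0
SNF(R) diag = [5, 15, 30, 30] → torsion [5, 15, 30, 30]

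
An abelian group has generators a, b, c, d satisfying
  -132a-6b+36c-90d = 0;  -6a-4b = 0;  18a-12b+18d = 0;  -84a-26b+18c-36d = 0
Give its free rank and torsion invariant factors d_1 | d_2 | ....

Answer: M ≅ ℤ/2 ⊕ ℤ/6 ⊕ ℤ/18 ⊕ ℤ/18

Derivation:
rank_ℚ(R)=4; free=4−4=0
SNF(R) diag = [2, 6, 18, 18] → torsion [2, 6, 18, 18]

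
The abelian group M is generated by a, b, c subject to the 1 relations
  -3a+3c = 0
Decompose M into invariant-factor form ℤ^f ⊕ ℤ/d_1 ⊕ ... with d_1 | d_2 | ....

Answer: M ≅ ℤ^2 ⊕ ℤ/3

Derivation:
rank_ℚ(R)=1; free=3−1=2
SNF(R) diag = [3] → torsion [3]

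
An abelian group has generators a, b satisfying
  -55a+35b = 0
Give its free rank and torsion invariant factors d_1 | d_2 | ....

Answer: M ≅ ℤ^1 ⊕ ℤ/5

Derivation:
rank_ℚ(R)=1; free=2−1=1
SNF(R) diag = [5] → torsion [5]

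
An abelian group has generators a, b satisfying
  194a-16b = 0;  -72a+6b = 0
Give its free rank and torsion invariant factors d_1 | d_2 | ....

rank_ℚ(R)=2; free=2−2=0
SNF(R) diag = [2, 6] → torsion [2, 6]

Answer: M ≅ ℤ/2 ⊕ ℤ/6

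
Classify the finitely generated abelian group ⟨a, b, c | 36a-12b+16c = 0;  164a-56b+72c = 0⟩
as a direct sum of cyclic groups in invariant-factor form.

rank_ℚ(R)=2; free=3−2=1
SNF(R) diag = [4, 4] → torsion [4, 4]

Answer: M ≅ ℤ^1 ⊕ ℤ/4 ⊕ ℤ/4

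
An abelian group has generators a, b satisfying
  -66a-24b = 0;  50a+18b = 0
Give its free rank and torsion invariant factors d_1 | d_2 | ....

Answer: M ≅ ℤ/2 ⊕ ℤ/6

Derivation:
rank_ℚ(R)=2; free=2−2=0
SNF(R) diag = [2, 6] → torsion [2, 6]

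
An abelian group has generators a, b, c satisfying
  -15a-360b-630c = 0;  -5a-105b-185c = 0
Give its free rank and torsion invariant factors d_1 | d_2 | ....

Answer: M ≅ ℤ^1 ⊕ ℤ/5 ⊕ ℤ/15

Derivation:
rank_ℚ(R)=2; free=3−2=1
SNF(R) diag = [5, 15] → torsion [5, 15]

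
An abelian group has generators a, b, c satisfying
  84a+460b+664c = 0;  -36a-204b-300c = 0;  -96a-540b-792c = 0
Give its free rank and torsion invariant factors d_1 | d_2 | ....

rank_ℚ(R)=3; free=3−3=0
SNF(R) diag = [4, 12, 12] → torsion [4, 12, 12]

Answer: M ≅ ℤ/4 ⊕ ℤ/12 ⊕ ℤ/12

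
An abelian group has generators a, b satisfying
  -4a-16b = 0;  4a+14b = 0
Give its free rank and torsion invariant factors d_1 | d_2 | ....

rank_ℚ(R)=2; free=2−2=0
SNF(R) diag = [2, 4] → torsion [2, 4]

Answer: M ≅ ℤ/2 ⊕ ℤ/4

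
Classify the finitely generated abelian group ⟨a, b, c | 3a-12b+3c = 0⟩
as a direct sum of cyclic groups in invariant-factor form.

Answer: M ≅ ℤ^2 ⊕ ℤ/3

Derivation:
rank_ℚ(R)=1; free=3−1=2
SNF(R) diag = [3] → torsion [3]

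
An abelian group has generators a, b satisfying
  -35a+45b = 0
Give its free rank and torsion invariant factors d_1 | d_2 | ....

rank_ℚ(R)=1; free=2−1=1
SNF(R) diag = [5] → torsion [5]

Answer: M ≅ ℤ^1 ⊕ ℤ/5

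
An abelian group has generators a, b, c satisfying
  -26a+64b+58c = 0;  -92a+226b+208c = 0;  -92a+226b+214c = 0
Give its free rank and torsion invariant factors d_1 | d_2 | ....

Answer: M ≅ ℤ/2 ⊕ ℤ/6 ⊕ ℤ/6

Derivation:
rank_ℚ(R)=3; free=3−3=0
SNF(R) diag = [2, 6, 6] → torsion [2, 6, 6]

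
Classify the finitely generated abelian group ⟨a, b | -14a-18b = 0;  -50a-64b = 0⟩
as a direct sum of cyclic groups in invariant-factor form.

Answer: M ≅ ℤ/2 ⊕ ℤ/2

Derivation:
rank_ℚ(R)=2; free=2−2=0
SNF(R) diag = [2, 2] → torsion [2, 2]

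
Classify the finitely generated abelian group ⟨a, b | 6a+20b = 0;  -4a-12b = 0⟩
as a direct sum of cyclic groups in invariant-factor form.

Answer: M ≅ ℤ/2 ⊕ ℤ/4

Derivation:
rank_ℚ(R)=2; free=2−2=0
SNF(R) diag = [2, 4] → torsion [2, 4]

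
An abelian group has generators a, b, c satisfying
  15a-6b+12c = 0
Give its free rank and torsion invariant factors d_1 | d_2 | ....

Answer: M ≅ ℤ^2 ⊕ ℤ/3

Derivation:
rank_ℚ(R)=1; free=3−1=2
SNF(R) diag = [3] → torsion [3]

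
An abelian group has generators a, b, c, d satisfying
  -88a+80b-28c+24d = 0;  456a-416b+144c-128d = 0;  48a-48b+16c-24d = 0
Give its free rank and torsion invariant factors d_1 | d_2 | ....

rank_ℚ(R)=3; free=4−3=1
SNF(R) diag = [4, 8, 8] → torsion [4, 8, 8]

Answer: M ≅ ℤ^1 ⊕ ℤ/4 ⊕ ℤ/8 ⊕ ℤ/8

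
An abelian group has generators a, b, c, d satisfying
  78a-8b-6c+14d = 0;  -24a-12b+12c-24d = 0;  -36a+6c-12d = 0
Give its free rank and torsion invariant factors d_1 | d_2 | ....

Answer: M ≅ ℤ^1 ⊕ ℤ/2 ⊕ ℤ/6 ⊕ ℤ/12

Derivation:
rank_ℚ(R)=3; free=4−3=1
SNF(R) diag = [2, 6, 12] → torsion [2, 6, 12]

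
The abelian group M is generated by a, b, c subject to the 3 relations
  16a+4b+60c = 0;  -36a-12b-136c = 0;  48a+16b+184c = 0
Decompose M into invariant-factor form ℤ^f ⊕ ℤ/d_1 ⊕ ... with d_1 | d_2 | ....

Answer: M ≅ ℤ/4 ⊕ ℤ/4 ⊕ ℤ/8

Derivation:
rank_ℚ(R)=3; free=3−3=0
SNF(R) diag = [4, 4, 8] → torsion [4, 4, 8]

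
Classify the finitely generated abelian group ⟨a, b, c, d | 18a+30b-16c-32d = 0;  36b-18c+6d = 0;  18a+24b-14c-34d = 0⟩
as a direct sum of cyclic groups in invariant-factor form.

Answer: M ≅ ℤ^1 ⊕ ℤ/2 ⊕ ℤ/6 ⊕ ℤ/18

Derivation:
rank_ℚ(R)=3; free=4−3=1
SNF(R) diag = [2, 6, 18] → torsion [2, 6, 18]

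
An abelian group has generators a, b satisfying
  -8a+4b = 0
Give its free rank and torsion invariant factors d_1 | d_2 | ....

Answer: M ≅ ℤ^1 ⊕ ℤ/4

Derivation:
rank_ℚ(R)=1; free=2−1=1
SNF(R) diag = [4] → torsion [4]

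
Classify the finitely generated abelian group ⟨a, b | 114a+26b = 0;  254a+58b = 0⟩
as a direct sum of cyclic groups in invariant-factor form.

Answer: M ≅ ℤ/2 ⊕ ℤ/4

Derivation:
rank_ℚ(R)=2; free=2−2=0
SNF(R) diag = [2, 4] → torsion [2, 4]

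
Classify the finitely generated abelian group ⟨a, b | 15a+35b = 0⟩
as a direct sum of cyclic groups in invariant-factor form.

rank_ℚ(R)=1; free=2−1=1
SNF(R) diag = [5] → torsion [5]

Answer: M ≅ ℤ^1 ⊕ ℤ/5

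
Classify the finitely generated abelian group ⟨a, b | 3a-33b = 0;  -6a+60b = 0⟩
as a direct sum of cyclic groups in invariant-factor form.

rank_ℚ(R)=2; free=2−2=0
SNF(R) diag = [3, 6] → torsion [3, 6]

Answer: M ≅ ℤ/3 ⊕ ℤ/6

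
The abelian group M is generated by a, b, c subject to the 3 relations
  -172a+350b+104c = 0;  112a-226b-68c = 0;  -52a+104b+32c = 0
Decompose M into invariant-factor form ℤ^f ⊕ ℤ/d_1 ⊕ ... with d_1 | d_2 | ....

rank_ℚ(R)=3; free=3−3=0
SNF(R) diag = [2, 4, 12] → torsion [2, 4, 12]

Answer: M ≅ ℤ/2 ⊕ ℤ/4 ⊕ ℤ/12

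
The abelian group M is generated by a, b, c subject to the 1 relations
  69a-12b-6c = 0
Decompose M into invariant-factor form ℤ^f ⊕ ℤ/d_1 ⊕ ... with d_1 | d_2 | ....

rank_ℚ(R)=1; free=3−1=2
SNF(R) diag = [3] → torsion [3]

Answer: M ≅ ℤ^2 ⊕ ℤ/3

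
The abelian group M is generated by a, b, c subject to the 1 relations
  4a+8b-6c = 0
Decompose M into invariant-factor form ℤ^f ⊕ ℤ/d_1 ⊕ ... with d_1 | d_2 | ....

rank_ℚ(R)=1; free=3−1=2
SNF(R) diag = [2] → torsion [2]

Answer: M ≅ ℤ^2 ⊕ ℤ/2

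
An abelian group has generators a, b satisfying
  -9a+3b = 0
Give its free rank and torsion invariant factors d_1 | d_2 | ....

rank_ℚ(R)=1; free=2−1=1
SNF(R) diag = [3] → torsion [3]

Answer: M ≅ ℤ^1 ⊕ ℤ/3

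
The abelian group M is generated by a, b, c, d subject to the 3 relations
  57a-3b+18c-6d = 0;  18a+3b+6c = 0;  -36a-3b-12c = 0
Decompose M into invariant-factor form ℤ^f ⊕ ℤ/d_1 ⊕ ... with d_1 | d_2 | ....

rank_ℚ(R)=3; free=4−3=1
SNF(R) diag = [3, 3, 6] → torsion [3, 3, 6]

Answer: M ≅ ℤ^1 ⊕ ℤ/3 ⊕ ℤ/3 ⊕ ℤ/6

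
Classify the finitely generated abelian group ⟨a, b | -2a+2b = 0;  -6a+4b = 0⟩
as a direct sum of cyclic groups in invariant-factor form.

rank_ℚ(R)=2; free=2−2=0
SNF(R) diag = [2, 2] → torsion [2, 2]

Answer: M ≅ ℤ/2 ⊕ ℤ/2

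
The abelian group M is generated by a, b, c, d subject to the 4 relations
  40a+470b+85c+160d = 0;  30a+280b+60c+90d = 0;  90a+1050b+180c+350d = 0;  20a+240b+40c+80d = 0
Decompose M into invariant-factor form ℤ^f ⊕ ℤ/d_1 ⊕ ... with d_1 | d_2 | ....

rank_ℚ(R)=4; free=4−4=0
SNF(R) diag = [5, 10, 10, 20] → torsion [5, 10, 10, 20]

Answer: M ≅ ℤ/5 ⊕ ℤ/10 ⊕ ℤ/10 ⊕ ℤ/20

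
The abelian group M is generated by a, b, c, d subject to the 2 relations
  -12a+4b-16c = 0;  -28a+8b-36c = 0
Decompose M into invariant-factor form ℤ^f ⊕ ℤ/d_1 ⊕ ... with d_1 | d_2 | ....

rank_ℚ(R)=2; free=4−2=2
SNF(R) diag = [4, 4] → torsion [4, 4]

Answer: M ≅ ℤ^2 ⊕ ℤ/4 ⊕ ℤ/4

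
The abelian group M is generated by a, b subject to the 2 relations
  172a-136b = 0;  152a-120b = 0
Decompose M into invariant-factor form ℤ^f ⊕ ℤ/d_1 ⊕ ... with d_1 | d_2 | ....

Answer: M ≅ ℤ/4 ⊕ ℤ/8

Derivation:
rank_ℚ(R)=2; free=2−2=0
SNF(R) diag = [4, 8] → torsion [4, 8]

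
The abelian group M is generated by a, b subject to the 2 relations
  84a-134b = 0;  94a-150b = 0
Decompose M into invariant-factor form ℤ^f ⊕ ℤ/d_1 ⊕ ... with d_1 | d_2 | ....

Answer: M ≅ ℤ/2 ⊕ ℤ/2

Derivation:
rank_ℚ(R)=2; free=2−2=0
SNF(R) diag = [2, 2] → torsion [2, 2]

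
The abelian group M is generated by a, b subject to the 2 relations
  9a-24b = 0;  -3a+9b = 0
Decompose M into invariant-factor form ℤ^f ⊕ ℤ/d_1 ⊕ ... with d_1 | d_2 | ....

Answer: M ≅ ℤ/3 ⊕ ℤ/3

Derivation:
rank_ℚ(R)=2; free=2−2=0
SNF(R) diag = [3, 3] → torsion [3, 3]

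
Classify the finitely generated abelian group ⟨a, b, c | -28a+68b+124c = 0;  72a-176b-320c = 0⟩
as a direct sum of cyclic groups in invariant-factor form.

Answer: M ≅ ℤ^1 ⊕ ℤ/4 ⊕ ℤ/8

Derivation:
rank_ℚ(R)=2; free=3−2=1
SNF(R) diag = [4, 8] → torsion [4, 8]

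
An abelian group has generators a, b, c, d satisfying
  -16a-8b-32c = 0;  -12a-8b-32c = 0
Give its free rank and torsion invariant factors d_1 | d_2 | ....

Answer: M ≅ ℤ^2 ⊕ ℤ/4 ⊕ ℤ/8

Derivation:
rank_ℚ(R)=2; free=4−2=2
SNF(R) diag = [4, 8] → torsion [4, 8]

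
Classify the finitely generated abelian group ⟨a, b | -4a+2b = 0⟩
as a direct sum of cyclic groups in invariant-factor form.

Answer: M ≅ ℤ^1 ⊕ ℤ/2

Derivation:
rank_ℚ(R)=1; free=2−1=1
SNF(R) diag = [2] → torsion [2]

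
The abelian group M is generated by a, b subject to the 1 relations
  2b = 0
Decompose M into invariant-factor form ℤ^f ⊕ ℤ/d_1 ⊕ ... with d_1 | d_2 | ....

Answer: M ≅ ℤ^1 ⊕ ℤ/2

Derivation:
rank_ℚ(R)=1; free=2−1=1
SNF(R) diag = [2] → torsion [2]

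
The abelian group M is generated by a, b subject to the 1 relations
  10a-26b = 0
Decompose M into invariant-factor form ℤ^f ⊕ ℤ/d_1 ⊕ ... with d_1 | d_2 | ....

Answer: M ≅ ℤ^1 ⊕ ℤ/2

Derivation:
rank_ℚ(R)=1; free=2−1=1
SNF(R) diag = [2] → torsion [2]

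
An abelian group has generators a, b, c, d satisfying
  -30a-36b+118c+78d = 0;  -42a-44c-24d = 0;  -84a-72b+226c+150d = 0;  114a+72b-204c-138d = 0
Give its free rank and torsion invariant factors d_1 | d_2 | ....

Answer: M ≅ ℤ/2 ⊕ ℤ/6 ⊕ ℤ/18 ⊕ ℤ/36

Derivation:
rank_ℚ(R)=4; free=4−4=0
SNF(R) diag = [2, 6, 18, 36] → torsion [2, 6, 18, 36]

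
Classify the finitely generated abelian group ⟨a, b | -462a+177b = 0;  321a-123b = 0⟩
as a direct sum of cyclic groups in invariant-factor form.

rank_ℚ(R)=2; free=2−2=0
SNF(R) diag = [3, 3] → torsion [3, 3]

Answer: M ≅ ℤ/3 ⊕ ℤ/3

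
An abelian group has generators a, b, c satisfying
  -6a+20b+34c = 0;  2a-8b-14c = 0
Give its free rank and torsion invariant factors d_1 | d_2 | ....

rank_ℚ(R)=2; free=3−2=1
SNF(R) diag = [2, 4] → torsion [2, 4]

Answer: M ≅ ℤ^1 ⊕ ℤ/2 ⊕ ℤ/4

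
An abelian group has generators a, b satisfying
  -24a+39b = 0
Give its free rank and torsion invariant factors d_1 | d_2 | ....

rank_ℚ(R)=1; free=2−1=1
SNF(R) diag = [3] → torsion [3]

Answer: M ≅ ℤ^1 ⊕ ℤ/3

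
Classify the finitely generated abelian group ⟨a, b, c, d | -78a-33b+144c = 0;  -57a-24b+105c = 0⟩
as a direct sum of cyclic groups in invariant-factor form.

rank_ℚ(R)=2; free=4−2=2
SNF(R) diag = [3, 3] → torsion [3, 3]

Answer: M ≅ ℤ^2 ⊕ ℤ/3 ⊕ ℤ/3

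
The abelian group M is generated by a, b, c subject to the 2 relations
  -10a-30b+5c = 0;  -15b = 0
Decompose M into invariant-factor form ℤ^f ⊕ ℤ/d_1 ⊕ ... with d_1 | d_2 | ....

rank_ℚ(R)=2; free=3−2=1
SNF(R) diag = [5, 15] → torsion [5, 15]

Answer: M ≅ ℤ^1 ⊕ ℤ/5 ⊕ ℤ/15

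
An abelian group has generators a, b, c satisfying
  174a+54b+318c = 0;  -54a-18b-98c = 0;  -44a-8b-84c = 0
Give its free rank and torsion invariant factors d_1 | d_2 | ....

rank_ℚ(R)=3; free=3−3=0
SNF(R) diag = [2, 4, 12] → torsion [2, 4, 12]

Answer: M ≅ ℤ/2 ⊕ ℤ/4 ⊕ ℤ/12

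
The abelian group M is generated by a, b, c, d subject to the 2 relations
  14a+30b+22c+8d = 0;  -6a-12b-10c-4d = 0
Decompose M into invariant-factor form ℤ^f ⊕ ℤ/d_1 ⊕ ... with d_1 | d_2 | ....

rank_ℚ(R)=2; free=4−2=2
SNF(R) diag = [2, 2] → torsion [2, 2]

Answer: M ≅ ℤ^2 ⊕ ℤ/2 ⊕ ℤ/2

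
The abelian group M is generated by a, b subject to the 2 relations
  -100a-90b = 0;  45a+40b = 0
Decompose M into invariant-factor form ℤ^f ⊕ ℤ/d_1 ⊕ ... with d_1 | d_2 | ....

Answer: M ≅ ℤ/5 ⊕ ℤ/10

Derivation:
rank_ℚ(R)=2; free=2−2=0
SNF(R) diag = [5, 10] → torsion [5, 10]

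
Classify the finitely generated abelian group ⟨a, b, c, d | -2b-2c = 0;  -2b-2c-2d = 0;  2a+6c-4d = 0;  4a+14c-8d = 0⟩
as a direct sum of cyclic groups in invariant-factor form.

Answer: M ≅ ℤ/2 ⊕ ℤ/2 ⊕ ℤ/2 ⊕ ℤ/2

Derivation:
rank_ℚ(R)=4; free=4−4=0
SNF(R) diag = [2, 2, 2, 2] → torsion [2, 2, 2, 2]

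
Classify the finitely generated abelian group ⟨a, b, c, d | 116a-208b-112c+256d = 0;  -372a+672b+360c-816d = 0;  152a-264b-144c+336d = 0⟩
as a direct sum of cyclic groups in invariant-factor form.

Answer: M ≅ ℤ^1 ⊕ ℤ/4 ⊕ ℤ/8 ⊕ ℤ/24

Derivation:
rank_ℚ(R)=3; free=4−3=1
SNF(R) diag = [4, 8, 24] → torsion [4, 8, 24]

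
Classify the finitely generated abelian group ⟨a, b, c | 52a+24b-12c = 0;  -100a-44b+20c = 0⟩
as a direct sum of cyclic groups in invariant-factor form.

Answer: M ≅ ℤ^1 ⊕ ℤ/4 ⊕ ℤ/4

Derivation:
rank_ℚ(R)=2; free=3−2=1
SNF(R) diag = [4, 4] → torsion [4, 4]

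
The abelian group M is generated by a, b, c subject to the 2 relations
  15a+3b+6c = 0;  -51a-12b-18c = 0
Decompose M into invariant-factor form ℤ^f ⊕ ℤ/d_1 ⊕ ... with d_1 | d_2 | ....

rank_ℚ(R)=2; free=3−2=1
SNF(R) diag = [3, 3] → torsion [3, 3]

Answer: M ≅ ℤ^1 ⊕ ℤ/3 ⊕ ℤ/3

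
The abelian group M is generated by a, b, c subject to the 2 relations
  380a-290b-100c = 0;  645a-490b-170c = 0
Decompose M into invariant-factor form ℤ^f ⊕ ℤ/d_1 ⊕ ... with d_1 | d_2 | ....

Answer: M ≅ ℤ^1 ⊕ ℤ/5 ⊕ ℤ/10

Derivation:
rank_ℚ(R)=2; free=3−2=1
SNF(R) diag = [5, 10] → torsion [5, 10]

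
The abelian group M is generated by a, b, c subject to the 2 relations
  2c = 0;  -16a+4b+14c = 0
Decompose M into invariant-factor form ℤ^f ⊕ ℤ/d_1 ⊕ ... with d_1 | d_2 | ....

Answer: M ≅ ℤ^1 ⊕ ℤ/2 ⊕ ℤ/4

Derivation:
rank_ℚ(R)=2; free=3−2=1
SNF(R) diag = [2, 4] → torsion [2, 4]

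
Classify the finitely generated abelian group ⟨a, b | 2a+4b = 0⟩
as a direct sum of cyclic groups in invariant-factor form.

rank_ℚ(R)=1; free=2−1=1
SNF(R) diag = [2] → torsion [2]

Answer: M ≅ ℤ^1 ⊕ ℤ/2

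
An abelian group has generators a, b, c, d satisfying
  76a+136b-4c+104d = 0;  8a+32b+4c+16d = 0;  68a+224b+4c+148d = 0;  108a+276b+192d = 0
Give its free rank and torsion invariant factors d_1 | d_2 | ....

Answer: M ≅ ℤ/4 ⊕ ℤ/12 ⊕ ℤ/12 ⊕ ℤ/36

Derivation:
rank_ℚ(R)=4; free=4−4=0
SNF(R) diag = [4, 12, 12, 36] → torsion [4, 12, 12, 36]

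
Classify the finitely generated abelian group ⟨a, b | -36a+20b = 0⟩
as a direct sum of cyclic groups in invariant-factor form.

rank_ℚ(R)=1; free=2−1=1
SNF(R) diag = [4] → torsion [4]

Answer: M ≅ ℤ^1 ⊕ ℤ/4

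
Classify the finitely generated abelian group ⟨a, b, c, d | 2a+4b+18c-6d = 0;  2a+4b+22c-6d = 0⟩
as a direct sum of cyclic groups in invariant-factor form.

rank_ℚ(R)=2; free=4−2=2
SNF(R) diag = [2, 4] → torsion [2, 4]

Answer: M ≅ ℤ^2 ⊕ ℤ/2 ⊕ ℤ/4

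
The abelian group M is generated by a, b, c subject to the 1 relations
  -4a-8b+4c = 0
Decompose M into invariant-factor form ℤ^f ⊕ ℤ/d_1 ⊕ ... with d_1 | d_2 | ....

rank_ℚ(R)=1; free=3−1=2
SNF(R) diag = [4] → torsion [4]

Answer: M ≅ ℤ^2 ⊕ ℤ/4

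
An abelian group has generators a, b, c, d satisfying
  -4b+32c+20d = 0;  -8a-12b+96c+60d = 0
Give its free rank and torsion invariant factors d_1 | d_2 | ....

rank_ℚ(R)=2; free=4−2=2
SNF(R) diag = [4, 8] → torsion [4, 8]

Answer: M ≅ ℤ^2 ⊕ ℤ/4 ⊕ ℤ/8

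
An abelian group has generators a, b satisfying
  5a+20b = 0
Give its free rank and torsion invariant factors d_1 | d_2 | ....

Answer: M ≅ ℤ^1 ⊕ ℤ/5

Derivation:
rank_ℚ(R)=1; free=2−1=1
SNF(R) diag = [5] → torsion [5]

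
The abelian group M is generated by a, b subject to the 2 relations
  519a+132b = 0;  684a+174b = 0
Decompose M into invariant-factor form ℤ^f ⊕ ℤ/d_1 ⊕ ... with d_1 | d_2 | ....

Answer: M ≅ ℤ/3 ⊕ ℤ/6

Derivation:
rank_ℚ(R)=2; free=2−2=0
SNF(R) diag = [3, 6] → torsion [3, 6]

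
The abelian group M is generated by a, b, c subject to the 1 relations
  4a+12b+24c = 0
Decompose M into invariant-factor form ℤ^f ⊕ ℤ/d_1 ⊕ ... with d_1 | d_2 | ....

rank_ℚ(R)=1; free=3−1=2
SNF(R) diag = [4] → torsion [4]

Answer: M ≅ ℤ^2 ⊕ ℤ/4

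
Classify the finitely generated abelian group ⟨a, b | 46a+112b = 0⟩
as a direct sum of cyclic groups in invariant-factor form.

rank_ℚ(R)=1; free=2−1=1
SNF(R) diag = [2] → torsion [2]

Answer: M ≅ ℤ^1 ⊕ ℤ/2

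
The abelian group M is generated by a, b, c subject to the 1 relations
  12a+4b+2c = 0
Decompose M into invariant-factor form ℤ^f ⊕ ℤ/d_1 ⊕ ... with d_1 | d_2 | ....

rank_ℚ(R)=1; free=3−1=2
SNF(R) diag = [2] → torsion [2]

Answer: M ≅ ℤ^2 ⊕ ℤ/2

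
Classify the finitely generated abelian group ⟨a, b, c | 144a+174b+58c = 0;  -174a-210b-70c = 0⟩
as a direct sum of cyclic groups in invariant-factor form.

rank_ℚ(R)=2; free=3−2=1
SNF(R) diag = [2, 6] → torsion [2, 6]

Answer: M ≅ ℤ^1 ⊕ ℤ/2 ⊕ ℤ/6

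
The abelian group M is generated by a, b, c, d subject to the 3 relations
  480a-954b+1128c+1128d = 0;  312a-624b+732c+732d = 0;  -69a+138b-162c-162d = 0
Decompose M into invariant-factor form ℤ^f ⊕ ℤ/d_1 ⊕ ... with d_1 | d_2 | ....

rank_ℚ(R)=3; free=4−3=1
SNF(R) diag = [3, 6, 12] → torsion [3, 6, 12]

Answer: M ≅ ℤ^1 ⊕ ℤ/3 ⊕ ℤ/6 ⊕ ℤ/12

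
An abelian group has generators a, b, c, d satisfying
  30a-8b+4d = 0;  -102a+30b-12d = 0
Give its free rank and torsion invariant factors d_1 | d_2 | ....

Answer: M ≅ ℤ^2 ⊕ ℤ/2 ⊕ ℤ/6

Derivation:
rank_ℚ(R)=2; free=4−2=2
SNF(R) diag = [2, 6] → torsion [2, 6]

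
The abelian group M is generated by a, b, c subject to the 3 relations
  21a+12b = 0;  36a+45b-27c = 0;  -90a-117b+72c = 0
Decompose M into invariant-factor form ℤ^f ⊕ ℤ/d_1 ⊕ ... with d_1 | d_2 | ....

Answer: M ≅ ℤ/3 ⊕ ℤ/9 ⊕ ℤ/9

Derivation:
rank_ℚ(R)=3; free=3−3=0
SNF(R) diag = [3, 9, 9] → torsion [3, 9, 9]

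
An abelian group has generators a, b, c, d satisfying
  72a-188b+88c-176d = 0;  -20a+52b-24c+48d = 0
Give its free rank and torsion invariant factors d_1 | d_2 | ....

Answer: M ≅ ℤ^2 ⊕ ℤ/4 ⊕ ℤ/4

Derivation:
rank_ℚ(R)=2; free=4−2=2
SNF(R) diag = [4, 4] → torsion [4, 4]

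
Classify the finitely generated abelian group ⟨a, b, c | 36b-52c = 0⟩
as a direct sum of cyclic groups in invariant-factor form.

rank_ℚ(R)=1; free=3−1=2
SNF(R) diag = [4] → torsion [4]

Answer: M ≅ ℤ^2 ⊕ ℤ/4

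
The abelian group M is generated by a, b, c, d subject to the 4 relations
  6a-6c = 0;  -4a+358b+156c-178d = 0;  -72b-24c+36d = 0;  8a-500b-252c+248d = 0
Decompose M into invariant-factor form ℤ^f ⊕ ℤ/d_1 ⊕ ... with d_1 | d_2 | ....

rank_ℚ(R)=4; free=4−4=0
SNF(R) diag = [2, 6, 12, 36] → torsion [2, 6, 12, 36]

Answer: M ≅ ℤ/2 ⊕ ℤ/6 ⊕ ℤ/12 ⊕ ℤ/36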